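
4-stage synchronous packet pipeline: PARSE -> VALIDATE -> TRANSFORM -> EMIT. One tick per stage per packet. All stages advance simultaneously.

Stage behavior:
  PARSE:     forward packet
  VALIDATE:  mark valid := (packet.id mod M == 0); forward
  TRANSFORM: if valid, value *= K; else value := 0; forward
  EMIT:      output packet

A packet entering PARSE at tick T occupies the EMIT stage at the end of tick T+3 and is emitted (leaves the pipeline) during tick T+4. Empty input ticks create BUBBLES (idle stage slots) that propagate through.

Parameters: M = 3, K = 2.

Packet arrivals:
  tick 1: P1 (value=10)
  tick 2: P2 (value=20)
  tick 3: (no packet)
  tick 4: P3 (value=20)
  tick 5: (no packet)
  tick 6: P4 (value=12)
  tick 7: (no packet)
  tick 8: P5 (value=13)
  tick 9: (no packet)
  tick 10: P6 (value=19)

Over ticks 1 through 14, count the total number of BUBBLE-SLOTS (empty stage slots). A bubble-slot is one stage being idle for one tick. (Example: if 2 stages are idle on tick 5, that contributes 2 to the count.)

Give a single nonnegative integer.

Answer: 32

Derivation:
Tick 1: [PARSE:P1(v=10,ok=F), VALIDATE:-, TRANSFORM:-, EMIT:-] out:-; bubbles=3
Tick 2: [PARSE:P2(v=20,ok=F), VALIDATE:P1(v=10,ok=F), TRANSFORM:-, EMIT:-] out:-; bubbles=2
Tick 3: [PARSE:-, VALIDATE:P2(v=20,ok=F), TRANSFORM:P1(v=0,ok=F), EMIT:-] out:-; bubbles=2
Tick 4: [PARSE:P3(v=20,ok=F), VALIDATE:-, TRANSFORM:P2(v=0,ok=F), EMIT:P1(v=0,ok=F)] out:-; bubbles=1
Tick 5: [PARSE:-, VALIDATE:P3(v=20,ok=T), TRANSFORM:-, EMIT:P2(v=0,ok=F)] out:P1(v=0); bubbles=2
Tick 6: [PARSE:P4(v=12,ok=F), VALIDATE:-, TRANSFORM:P3(v=40,ok=T), EMIT:-] out:P2(v=0); bubbles=2
Tick 7: [PARSE:-, VALIDATE:P4(v=12,ok=F), TRANSFORM:-, EMIT:P3(v=40,ok=T)] out:-; bubbles=2
Tick 8: [PARSE:P5(v=13,ok=F), VALIDATE:-, TRANSFORM:P4(v=0,ok=F), EMIT:-] out:P3(v=40); bubbles=2
Tick 9: [PARSE:-, VALIDATE:P5(v=13,ok=F), TRANSFORM:-, EMIT:P4(v=0,ok=F)] out:-; bubbles=2
Tick 10: [PARSE:P6(v=19,ok=F), VALIDATE:-, TRANSFORM:P5(v=0,ok=F), EMIT:-] out:P4(v=0); bubbles=2
Tick 11: [PARSE:-, VALIDATE:P6(v=19,ok=T), TRANSFORM:-, EMIT:P5(v=0,ok=F)] out:-; bubbles=2
Tick 12: [PARSE:-, VALIDATE:-, TRANSFORM:P6(v=38,ok=T), EMIT:-] out:P5(v=0); bubbles=3
Tick 13: [PARSE:-, VALIDATE:-, TRANSFORM:-, EMIT:P6(v=38,ok=T)] out:-; bubbles=3
Tick 14: [PARSE:-, VALIDATE:-, TRANSFORM:-, EMIT:-] out:P6(v=38); bubbles=4
Total bubble-slots: 32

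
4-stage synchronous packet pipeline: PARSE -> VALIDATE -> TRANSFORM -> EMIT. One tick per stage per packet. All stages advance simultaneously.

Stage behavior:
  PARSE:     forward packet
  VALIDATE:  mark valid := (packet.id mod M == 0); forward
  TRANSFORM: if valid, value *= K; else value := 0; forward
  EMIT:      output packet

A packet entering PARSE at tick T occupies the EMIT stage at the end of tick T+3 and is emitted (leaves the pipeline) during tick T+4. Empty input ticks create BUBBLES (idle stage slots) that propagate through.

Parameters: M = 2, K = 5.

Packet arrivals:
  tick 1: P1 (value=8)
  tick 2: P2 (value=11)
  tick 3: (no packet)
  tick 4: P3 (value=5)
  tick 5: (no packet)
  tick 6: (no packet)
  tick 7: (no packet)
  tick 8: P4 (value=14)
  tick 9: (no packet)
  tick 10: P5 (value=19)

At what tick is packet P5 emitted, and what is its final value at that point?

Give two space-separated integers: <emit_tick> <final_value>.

Answer: 14 0

Derivation:
Tick 1: [PARSE:P1(v=8,ok=F), VALIDATE:-, TRANSFORM:-, EMIT:-] out:-; in:P1
Tick 2: [PARSE:P2(v=11,ok=F), VALIDATE:P1(v=8,ok=F), TRANSFORM:-, EMIT:-] out:-; in:P2
Tick 3: [PARSE:-, VALIDATE:P2(v=11,ok=T), TRANSFORM:P1(v=0,ok=F), EMIT:-] out:-; in:-
Tick 4: [PARSE:P3(v=5,ok=F), VALIDATE:-, TRANSFORM:P2(v=55,ok=T), EMIT:P1(v=0,ok=F)] out:-; in:P3
Tick 5: [PARSE:-, VALIDATE:P3(v=5,ok=F), TRANSFORM:-, EMIT:P2(v=55,ok=T)] out:P1(v=0); in:-
Tick 6: [PARSE:-, VALIDATE:-, TRANSFORM:P3(v=0,ok=F), EMIT:-] out:P2(v=55); in:-
Tick 7: [PARSE:-, VALIDATE:-, TRANSFORM:-, EMIT:P3(v=0,ok=F)] out:-; in:-
Tick 8: [PARSE:P4(v=14,ok=F), VALIDATE:-, TRANSFORM:-, EMIT:-] out:P3(v=0); in:P4
Tick 9: [PARSE:-, VALIDATE:P4(v=14,ok=T), TRANSFORM:-, EMIT:-] out:-; in:-
Tick 10: [PARSE:P5(v=19,ok=F), VALIDATE:-, TRANSFORM:P4(v=70,ok=T), EMIT:-] out:-; in:P5
Tick 11: [PARSE:-, VALIDATE:P5(v=19,ok=F), TRANSFORM:-, EMIT:P4(v=70,ok=T)] out:-; in:-
Tick 12: [PARSE:-, VALIDATE:-, TRANSFORM:P5(v=0,ok=F), EMIT:-] out:P4(v=70); in:-
Tick 13: [PARSE:-, VALIDATE:-, TRANSFORM:-, EMIT:P5(v=0,ok=F)] out:-; in:-
Tick 14: [PARSE:-, VALIDATE:-, TRANSFORM:-, EMIT:-] out:P5(v=0); in:-
P5: arrives tick 10, valid=False (id=5, id%2=1), emit tick 14, final value 0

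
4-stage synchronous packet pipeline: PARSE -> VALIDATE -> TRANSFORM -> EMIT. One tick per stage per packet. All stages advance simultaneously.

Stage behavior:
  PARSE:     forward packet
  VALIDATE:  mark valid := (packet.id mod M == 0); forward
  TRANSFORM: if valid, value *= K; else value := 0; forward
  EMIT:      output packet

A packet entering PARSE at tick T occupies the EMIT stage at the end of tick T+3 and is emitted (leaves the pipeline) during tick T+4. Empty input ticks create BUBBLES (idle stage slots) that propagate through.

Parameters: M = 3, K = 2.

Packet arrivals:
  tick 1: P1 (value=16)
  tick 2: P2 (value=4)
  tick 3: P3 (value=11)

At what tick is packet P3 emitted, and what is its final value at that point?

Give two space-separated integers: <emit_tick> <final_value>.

Tick 1: [PARSE:P1(v=16,ok=F), VALIDATE:-, TRANSFORM:-, EMIT:-] out:-; in:P1
Tick 2: [PARSE:P2(v=4,ok=F), VALIDATE:P1(v=16,ok=F), TRANSFORM:-, EMIT:-] out:-; in:P2
Tick 3: [PARSE:P3(v=11,ok=F), VALIDATE:P2(v=4,ok=F), TRANSFORM:P1(v=0,ok=F), EMIT:-] out:-; in:P3
Tick 4: [PARSE:-, VALIDATE:P3(v=11,ok=T), TRANSFORM:P2(v=0,ok=F), EMIT:P1(v=0,ok=F)] out:-; in:-
Tick 5: [PARSE:-, VALIDATE:-, TRANSFORM:P3(v=22,ok=T), EMIT:P2(v=0,ok=F)] out:P1(v=0); in:-
Tick 6: [PARSE:-, VALIDATE:-, TRANSFORM:-, EMIT:P3(v=22,ok=T)] out:P2(v=0); in:-
Tick 7: [PARSE:-, VALIDATE:-, TRANSFORM:-, EMIT:-] out:P3(v=22); in:-
P3: arrives tick 3, valid=True (id=3, id%3=0), emit tick 7, final value 22

Answer: 7 22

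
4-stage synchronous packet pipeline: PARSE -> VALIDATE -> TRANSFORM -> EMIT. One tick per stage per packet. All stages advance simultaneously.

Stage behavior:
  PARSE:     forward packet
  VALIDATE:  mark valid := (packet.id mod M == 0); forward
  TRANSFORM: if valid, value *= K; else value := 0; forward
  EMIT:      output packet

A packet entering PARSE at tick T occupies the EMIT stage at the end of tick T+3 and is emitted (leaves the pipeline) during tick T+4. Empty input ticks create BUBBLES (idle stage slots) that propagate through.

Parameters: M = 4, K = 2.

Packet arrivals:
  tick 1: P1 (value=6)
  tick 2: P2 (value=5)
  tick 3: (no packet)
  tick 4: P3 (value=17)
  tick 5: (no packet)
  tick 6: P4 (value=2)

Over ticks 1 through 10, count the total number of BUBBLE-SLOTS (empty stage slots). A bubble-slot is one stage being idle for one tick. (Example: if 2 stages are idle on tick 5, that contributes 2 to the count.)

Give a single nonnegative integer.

Answer: 24

Derivation:
Tick 1: [PARSE:P1(v=6,ok=F), VALIDATE:-, TRANSFORM:-, EMIT:-] out:-; bubbles=3
Tick 2: [PARSE:P2(v=5,ok=F), VALIDATE:P1(v=6,ok=F), TRANSFORM:-, EMIT:-] out:-; bubbles=2
Tick 3: [PARSE:-, VALIDATE:P2(v=5,ok=F), TRANSFORM:P1(v=0,ok=F), EMIT:-] out:-; bubbles=2
Tick 4: [PARSE:P3(v=17,ok=F), VALIDATE:-, TRANSFORM:P2(v=0,ok=F), EMIT:P1(v=0,ok=F)] out:-; bubbles=1
Tick 5: [PARSE:-, VALIDATE:P3(v=17,ok=F), TRANSFORM:-, EMIT:P2(v=0,ok=F)] out:P1(v=0); bubbles=2
Tick 6: [PARSE:P4(v=2,ok=F), VALIDATE:-, TRANSFORM:P3(v=0,ok=F), EMIT:-] out:P2(v=0); bubbles=2
Tick 7: [PARSE:-, VALIDATE:P4(v=2,ok=T), TRANSFORM:-, EMIT:P3(v=0,ok=F)] out:-; bubbles=2
Tick 8: [PARSE:-, VALIDATE:-, TRANSFORM:P4(v=4,ok=T), EMIT:-] out:P3(v=0); bubbles=3
Tick 9: [PARSE:-, VALIDATE:-, TRANSFORM:-, EMIT:P4(v=4,ok=T)] out:-; bubbles=3
Tick 10: [PARSE:-, VALIDATE:-, TRANSFORM:-, EMIT:-] out:P4(v=4); bubbles=4
Total bubble-slots: 24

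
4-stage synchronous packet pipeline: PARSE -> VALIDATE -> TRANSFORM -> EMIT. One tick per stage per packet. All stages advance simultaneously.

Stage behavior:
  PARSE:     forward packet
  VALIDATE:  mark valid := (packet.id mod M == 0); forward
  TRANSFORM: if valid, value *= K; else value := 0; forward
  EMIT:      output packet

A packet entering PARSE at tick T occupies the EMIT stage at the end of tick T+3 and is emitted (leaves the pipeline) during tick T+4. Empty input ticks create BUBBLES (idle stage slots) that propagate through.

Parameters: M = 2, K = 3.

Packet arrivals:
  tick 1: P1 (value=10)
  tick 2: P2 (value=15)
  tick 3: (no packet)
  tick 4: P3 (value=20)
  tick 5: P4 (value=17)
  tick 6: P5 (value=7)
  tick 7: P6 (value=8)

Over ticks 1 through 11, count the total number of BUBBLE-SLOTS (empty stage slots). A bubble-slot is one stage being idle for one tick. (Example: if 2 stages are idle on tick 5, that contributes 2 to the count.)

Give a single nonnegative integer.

Answer: 20

Derivation:
Tick 1: [PARSE:P1(v=10,ok=F), VALIDATE:-, TRANSFORM:-, EMIT:-] out:-; bubbles=3
Tick 2: [PARSE:P2(v=15,ok=F), VALIDATE:P1(v=10,ok=F), TRANSFORM:-, EMIT:-] out:-; bubbles=2
Tick 3: [PARSE:-, VALIDATE:P2(v=15,ok=T), TRANSFORM:P1(v=0,ok=F), EMIT:-] out:-; bubbles=2
Tick 4: [PARSE:P3(v=20,ok=F), VALIDATE:-, TRANSFORM:P2(v=45,ok=T), EMIT:P1(v=0,ok=F)] out:-; bubbles=1
Tick 5: [PARSE:P4(v=17,ok=F), VALIDATE:P3(v=20,ok=F), TRANSFORM:-, EMIT:P2(v=45,ok=T)] out:P1(v=0); bubbles=1
Tick 6: [PARSE:P5(v=7,ok=F), VALIDATE:P4(v=17,ok=T), TRANSFORM:P3(v=0,ok=F), EMIT:-] out:P2(v=45); bubbles=1
Tick 7: [PARSE:P6(v=8,ok=F), VALIDATE:P5(v=7,ok=F), TRANSFORM:P4(v=51,ok=T), EMIT:P3(v=0,ok=F)] out:-; bubbles=0
Tick 8: [PARSE:-, VALIDATE:P6(v=8,ok=T), TRANSFORM:P5(v=0,ok=F), EMIT:P4(v=51,ok=T)] out:P3(v=0); bubbles=1
Tick 9: [PARSE:-, VALIDATE:-, TRANSFORM:P6(v=24,ok=T), EMIT:P5(v=0,ok=F)] out:P4(v=51); bubbles=2
Tick 10: [PARSE:-, VALIDATE:-, TRANSFORM:-, EMIT:P6(v=24,ok=T)] out:P5(v=0); bubbles=3
Tick 11: [PARSE:-, VALIDATE:-, TRANSFORM:-, EMIT:-] out:P6(v=24); bubbles=4
Total bubble-slots: 20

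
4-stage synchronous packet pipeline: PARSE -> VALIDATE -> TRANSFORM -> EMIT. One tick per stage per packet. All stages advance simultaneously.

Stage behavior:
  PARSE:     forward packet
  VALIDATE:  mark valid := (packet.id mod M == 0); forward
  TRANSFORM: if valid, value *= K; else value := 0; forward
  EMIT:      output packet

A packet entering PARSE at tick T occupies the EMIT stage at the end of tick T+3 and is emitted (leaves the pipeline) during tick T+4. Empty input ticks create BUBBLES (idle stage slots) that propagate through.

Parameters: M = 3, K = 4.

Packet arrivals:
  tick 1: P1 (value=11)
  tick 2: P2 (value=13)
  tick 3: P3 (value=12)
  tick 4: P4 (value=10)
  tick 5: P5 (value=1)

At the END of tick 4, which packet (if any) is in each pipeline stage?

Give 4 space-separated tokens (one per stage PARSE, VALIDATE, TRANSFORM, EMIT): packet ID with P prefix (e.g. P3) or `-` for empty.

Answer: P4 P3 P2 P1

Derivation:
Tick 1: [PARSE:P1(v=11,ok=F), VALIDATE:-, TRANSFORM:-, EMIT:-] out:-; in:P1
Tick 2: [PARSE:P2(v=13,ok=F), VALIDATE:P1(v=11,ok=F), TRANSFORM:-, EMIT:-] out:-; in:P2
Tick 3: [PARSE:P3(v=12,ok=F), VALIDATE:P2(v=13,ok=F), TRANSFORM:P1(v=0,ok=F), EMIT:-] out:-; in:P3
Tick 4: [PARSE:P4(v=10,ok=F), VALIDATE:P3(v=12,ok=T), TRANSFORM:P2(v=0,ok=F), EMIT:P1(v=0,ok=F)] out:-; in:P4
At end of tick 4: ['P4', 'P3', 'P2', 'P1']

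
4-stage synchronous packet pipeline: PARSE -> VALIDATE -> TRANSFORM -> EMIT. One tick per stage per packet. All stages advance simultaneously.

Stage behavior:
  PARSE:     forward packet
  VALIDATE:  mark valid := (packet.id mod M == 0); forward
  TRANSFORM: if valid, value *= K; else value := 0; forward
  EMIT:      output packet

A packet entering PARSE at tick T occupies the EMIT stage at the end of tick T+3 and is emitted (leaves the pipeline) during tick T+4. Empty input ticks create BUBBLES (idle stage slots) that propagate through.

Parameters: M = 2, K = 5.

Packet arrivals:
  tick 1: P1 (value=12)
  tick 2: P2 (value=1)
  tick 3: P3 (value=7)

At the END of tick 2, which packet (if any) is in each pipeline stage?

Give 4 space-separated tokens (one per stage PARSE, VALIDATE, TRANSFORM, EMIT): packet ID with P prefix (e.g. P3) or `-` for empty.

Tick 1: [PARSE:P1(v=12,ok=F), VALIDATE:-, TRANSFORM:-, EMIT:-] out:-; in:P1
Tick 2: [PARSE:P2(v=1,ok=F), VALIDATE:P1(v=12,ok=F), TRANSFORM:-, EMIT:-] out:-; in:P2
At end of tick 2: ['P2', 'P1', '-', '-']

Answer: P2 P1 - -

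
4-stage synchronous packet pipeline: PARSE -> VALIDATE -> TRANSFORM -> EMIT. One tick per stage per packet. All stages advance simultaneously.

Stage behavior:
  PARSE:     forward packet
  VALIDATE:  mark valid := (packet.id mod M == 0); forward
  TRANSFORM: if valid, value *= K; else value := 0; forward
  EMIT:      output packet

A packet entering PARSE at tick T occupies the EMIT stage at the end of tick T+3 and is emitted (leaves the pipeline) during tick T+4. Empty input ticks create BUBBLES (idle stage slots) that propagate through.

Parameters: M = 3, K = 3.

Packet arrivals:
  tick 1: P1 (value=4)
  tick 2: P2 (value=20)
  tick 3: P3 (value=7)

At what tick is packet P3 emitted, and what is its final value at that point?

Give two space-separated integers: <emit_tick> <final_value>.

Tick 1: [PARSE:P1(v=4,ok=F), VALIDATE:-, TRANSFORM:-, EMIT:-] out:-; in:P1
Tick 2: [PARSE:P2(v=20,ok=F), VALIDATE:P1(v=4,ok=F), TRANSFORM:-, EMIT:-] out:-; in:P2
Tick 3: [PARSE:P3(v=7,ok=F), VALIDATE:P2(v=20,ok=F), TRANSFORM:P1(v=0,ok=F), EMIT:-] out:-; in:P3
Tick 4: [PARSE:-, VALIDATE:P3(v=7,ok=T), TRANSFORM:P2(v=0,ok=F), EMIT:P1(v=0,ok=F)] out:-; in:-
Tick 5: [PARSE:-, VALIDATE:-, TRANSFORM:P3(v=21,ok=T), EMIT:P2(v=0,ok=F)] out:P1(v=0); in:-
Tick 6: [PARSE:-, VALIDATE:-, TRANSFORM:-, EMIT:P3(v=21,ok=T)] out:P2(v=0); in:-
Tick 7: [PARSE:-, VALIDATE:-, TRANSFORM:-, EMIT:-] out:P3(v=21); in:-
P3: arrives tick 3, valid=True (id=3, id%3=0), emit tick 7, final value 21

Answer: 7 21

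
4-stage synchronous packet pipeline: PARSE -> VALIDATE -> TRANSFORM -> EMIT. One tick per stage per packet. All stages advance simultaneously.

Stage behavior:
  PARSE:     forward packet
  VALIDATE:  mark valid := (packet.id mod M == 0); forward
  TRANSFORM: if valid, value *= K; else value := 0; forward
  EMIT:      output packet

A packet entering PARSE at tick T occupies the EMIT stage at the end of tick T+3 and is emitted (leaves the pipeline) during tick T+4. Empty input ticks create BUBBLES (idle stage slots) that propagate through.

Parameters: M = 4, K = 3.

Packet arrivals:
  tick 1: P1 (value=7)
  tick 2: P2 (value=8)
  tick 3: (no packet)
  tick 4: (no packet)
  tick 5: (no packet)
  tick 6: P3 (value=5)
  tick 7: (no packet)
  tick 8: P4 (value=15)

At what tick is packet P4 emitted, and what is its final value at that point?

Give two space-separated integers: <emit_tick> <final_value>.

Tick 1: [PARSE:P1(v=7,ok=F), VALIDATE:-, TRANSFORM:-, EMIT:-] out:-; in:P1
Tick 2: [PARSE:P2(v=8,ok=F), VALIDATE:P1(v=7,ok=F), TRANSFORM:-, EMIT:-] out:-; in:P2
Tick 3: [PARSE:-, VALIDATE:P2(v=8,ok=F), TRANSFORM:P1(v=0,ok=F), EMIT:-] out:-; in:-
Tick 4: [PARSE:-, VALIDATE:-, TRANSFORM:P2(v=0,ok=F), EMIT:P1(v=0,ok=F)] out:-; in:-
Tick 5: [PARSE:-, VALIDATE:-, TRANSFORM:-, EMIT:P2(v=0,ok=F)] out:P1(v=0); in:-
Tick 6: [PARSE:P3(v=5,ok=F), VALIDATE:-, TRANSFORM:-, EMIT:-] out:P2(v=0); in:P3
Tick 7: [PARSE:-, VALIDATE:P3(v=5,ok=F), TRANSFORM:-, EMIT:-] out:-; in:-
Tick 8: [PARSE:P4(v=15,ok=F), VALIDATE:-, TRANSFORM:P3(v=0,ok=F), EMIT:-] out:-; in:P4
Tick 9: [PARSE:-, VALIDATE:P4(v=15,ok=T), TRANSFORM:-, EMIT:P3(v=0,ok=F)] out:-; in:-
Tick 10: [PARSE:-, VALIDATE:-, TRANSFORM:P4(v=45,ok=T), EMIT:-] out:P3(v=0); in:-
Tick 11: [PARSE:-, VALIDATE:-, TRANSFORM:-, EMIT:P4(v=45,ok=T)] out:-; in:-
Tick 12: [PARSE:-, VALIDATE:-, TRANSFORM:-, EMIT:-] out:P4(v=45); in:-
P4: arrives tick 8, valid=True (id=4, id%4=0), emit tick 12, final value 45

Answer: 12 45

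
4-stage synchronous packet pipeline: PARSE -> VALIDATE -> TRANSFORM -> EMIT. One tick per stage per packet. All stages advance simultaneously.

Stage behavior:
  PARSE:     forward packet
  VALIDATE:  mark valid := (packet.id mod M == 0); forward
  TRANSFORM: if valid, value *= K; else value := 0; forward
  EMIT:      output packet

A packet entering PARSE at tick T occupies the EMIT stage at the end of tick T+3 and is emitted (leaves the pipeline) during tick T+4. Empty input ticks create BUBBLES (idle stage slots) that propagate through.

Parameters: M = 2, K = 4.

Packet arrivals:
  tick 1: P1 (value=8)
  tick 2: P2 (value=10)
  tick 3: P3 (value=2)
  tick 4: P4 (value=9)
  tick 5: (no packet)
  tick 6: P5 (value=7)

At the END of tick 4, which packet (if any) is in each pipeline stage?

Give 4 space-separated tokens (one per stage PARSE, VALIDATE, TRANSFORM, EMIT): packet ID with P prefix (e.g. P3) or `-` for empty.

Tick 1: [PARSE:P1(v=8,ok=F), VALIDATE:-, TRANSFORM:-, EMIT:-] out:-; in:P1
Tick 2: [PARSE:P2(v=10,ok=F), VALIDATE:P1(v=8,ok=F), TRANSFORM:-, EMIT:-] out:-; in:P2
Tick 3: [PARSE:P3(v=2,ok=F), VALIDATE:P2(v=10,ok=T), TRANSFORM:P1(v=0,ok=F), EMIT:-] out:-; in:P3
Tick 4: [PARSE:P4(v=9,ok=F), VALIDATE:P3(v=2,ok=F), TRANSFORM:P2(v=40,ok=T), EMIT:P1(v=0,ok=F)] out:-; in:P4
At end of tick 4: ['P4', 'P3', 'P2', 'P1']

Answer: P4 P3 P2 P1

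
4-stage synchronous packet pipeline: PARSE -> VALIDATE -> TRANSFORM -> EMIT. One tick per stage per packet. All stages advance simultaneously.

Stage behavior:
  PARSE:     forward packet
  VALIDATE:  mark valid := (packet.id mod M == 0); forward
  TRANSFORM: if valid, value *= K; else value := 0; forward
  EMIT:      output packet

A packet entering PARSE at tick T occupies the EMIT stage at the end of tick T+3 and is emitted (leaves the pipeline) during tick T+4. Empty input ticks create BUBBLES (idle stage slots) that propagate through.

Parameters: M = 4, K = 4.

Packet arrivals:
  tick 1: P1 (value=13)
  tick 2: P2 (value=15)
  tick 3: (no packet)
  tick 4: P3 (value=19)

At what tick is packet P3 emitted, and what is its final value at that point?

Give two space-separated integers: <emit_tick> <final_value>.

Tick 1: [PARSE:P1(v=13,ok=F), VALIDATE:-, TRANSFORM:-, EMIT:-] out:-; in:P1
Tick 2: [PARSE:P2(v=15,ok=F), VALIDATE:P1(v=13,ok=F), TRANSFORM:-, EMIT:-] out:-; in:P2
Tick 3: [PARSE:-, VALIDATE:P2(v=15,ok=F), TRANSFORM:P1(v=0,ok=F), EMIT:-] out:-; in:-
Tick 4: [PARSE:P3(v=19,ok=F), VALIDATE:-, TRANSFORM:P2(v=0,ok=F), EMIT:P1(v=0,ok=F)] out:-; in:P3
Tick 5: [PARSE:-, VALIDATE:P3(v=19,ok=F), TRANSFORM:-, EMIT:P2(v=0,ok=F)] out:P1(v=0); in:-
Tick 6: [PARSE:-, VALIDATE:-, TRANSFORM:P3(v=0,ok=F), EMIT:-] out:P2(v=0); in:-
Tick 7: [PARSE:-, VALIDATE:-, TRANSFORM:-, EMIT:P3(v=0,ok=F)] out:-; in:-
Tick 8: [PARSE:-, VALIDATE:-, TRANSFORM:-, EMIT:-] out:P3(v=0); in:-
P3: arrives tick 4, valid=False (id=3, id%4=3), emit tick 8, final value 0

Answer: 8 0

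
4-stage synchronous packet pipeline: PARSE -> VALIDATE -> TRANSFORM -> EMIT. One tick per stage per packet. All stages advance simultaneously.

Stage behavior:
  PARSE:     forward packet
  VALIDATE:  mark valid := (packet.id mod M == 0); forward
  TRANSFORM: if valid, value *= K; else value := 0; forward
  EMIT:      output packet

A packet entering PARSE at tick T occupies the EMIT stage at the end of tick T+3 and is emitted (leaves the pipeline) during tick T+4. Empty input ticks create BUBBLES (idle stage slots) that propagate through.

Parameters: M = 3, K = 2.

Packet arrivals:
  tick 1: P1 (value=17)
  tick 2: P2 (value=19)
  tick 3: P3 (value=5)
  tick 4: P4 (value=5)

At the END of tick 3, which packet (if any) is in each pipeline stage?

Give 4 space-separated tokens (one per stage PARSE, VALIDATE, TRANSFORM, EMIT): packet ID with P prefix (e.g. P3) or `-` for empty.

Tick 1: [PARSE:P1(v=17,ok=F), VALIDATE:-, TRANSFORM:-, EMIT:-] out:-; in:P1
Tick 2: [PARSE:P2(v=19,ok=F), VALIDATE:P1(v=17,ok=F), TRANSFORM:-, EMIT:-] out:-; in:P2
Tick 3: [PARSE:P3(v=5,ok=F), VALIDATE:P2(v=19,ok=F), TRANSFORM:P1(v=0,ok=F), EMIT:-] out:-; in:P3
At end of tick 3: ['P3', 'P2', 'P1', '-']

Answer: P3 P2 P1 -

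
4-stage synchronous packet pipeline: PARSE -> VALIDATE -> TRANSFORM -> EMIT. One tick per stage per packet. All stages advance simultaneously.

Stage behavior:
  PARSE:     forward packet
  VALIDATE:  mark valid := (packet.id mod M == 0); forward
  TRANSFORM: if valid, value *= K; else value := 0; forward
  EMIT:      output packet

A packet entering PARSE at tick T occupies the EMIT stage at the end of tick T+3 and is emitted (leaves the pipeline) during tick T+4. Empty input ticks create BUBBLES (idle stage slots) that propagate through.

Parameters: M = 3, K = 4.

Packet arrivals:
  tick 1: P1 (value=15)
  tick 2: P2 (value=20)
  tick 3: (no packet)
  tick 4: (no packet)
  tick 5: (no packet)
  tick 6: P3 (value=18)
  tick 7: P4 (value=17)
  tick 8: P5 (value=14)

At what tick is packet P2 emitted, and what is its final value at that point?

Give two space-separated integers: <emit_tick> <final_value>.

Answer: 6 0

Derivation:
Tick 1: [PARSE:P1(v=15,ok=F), VALIDATE:-, TRANSFORM:-, EMIT:-] out:-; in:P1
Tick 2: [PARSE:P2(v=20,ok=F), VALIDATE:P1(v=15,ok=F), TRANSFORM:-, EMIT:-] out:-; in:P2
Tick 3: [PARSE:-, VALIDATE:P2(v=20,ok=F), TRANSFORM:P1(v=0,ok=F), EMIT:-] out:-; in:-
Tick 4: [PARSE:-, VALIDATE:-, TRANSFORM:P2(v=0,ok=F), EMIT:P1(v=0,ok=F)] out:-; in:-
Tick 5: [PARSE:-, VALIDATE:-, TRANSFORM:-, EMIT:P2(v=0,ok=F)] out:P1(v=0); in:-
Tick 6: [PARSE:P3(v=18,ok=F), VALIDATE:-, TRANSFORM:-, EMIT:-] out:P2(v=0); in:P3
Tick 7: [PARSE:P4(v=17,ok=F), VALIDATE:P3(v=18,ok=T), TRANSFORM:-, EMIT:-] out:-; in:P4
Tick 8: [PARSE:P5(v=14,ok=F), VALIDATE:P4(v=17,ok=F), TRANSFORM:P3(v=72,ok=T), EMIT:-] out:-; in:P5
Tick 9: [PARSE:-, VALIDATE:P5(v=14,ok=F), TRANSFORM:P4(v=0,ok=F), EMIT:P3(v=72,ok=T)] out:-; in:-
Tick 10: [PARSE:-, VALIDATE:-, TRANSFORM:P5(v=0,ok=F), EMIT:P4(v=0,ok=F)] out:P3(v=72); in:-
Tick 11: [PARSE:-, VALIDATE:-, TRANSFORM:-, EMIT:P5(v=0,ok=F)] out:P4(v=0); in:-
Tick 12: [PARSE:-, VALIDATE:-, TRANSFORM:-, EMIT:-] out:P5(v=0); in:-
P2: arrives tick 2, valid=False (id=2, id%3=2), emit tick 6, final value 0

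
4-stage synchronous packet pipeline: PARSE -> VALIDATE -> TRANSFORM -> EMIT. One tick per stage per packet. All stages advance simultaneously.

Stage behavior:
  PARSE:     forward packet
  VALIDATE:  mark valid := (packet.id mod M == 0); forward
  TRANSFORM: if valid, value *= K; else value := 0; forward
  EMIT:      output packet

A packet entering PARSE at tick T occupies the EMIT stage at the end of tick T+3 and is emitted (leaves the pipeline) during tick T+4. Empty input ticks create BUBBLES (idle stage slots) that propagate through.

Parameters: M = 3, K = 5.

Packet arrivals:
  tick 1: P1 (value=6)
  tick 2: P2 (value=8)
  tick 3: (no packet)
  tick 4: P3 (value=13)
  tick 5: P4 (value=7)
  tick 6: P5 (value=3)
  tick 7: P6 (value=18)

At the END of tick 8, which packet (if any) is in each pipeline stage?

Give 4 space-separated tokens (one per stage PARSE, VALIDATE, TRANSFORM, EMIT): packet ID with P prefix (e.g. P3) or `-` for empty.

Answer: - P6 P5 P4

Derivation:
Tick 1: [PARSE:P1(v=6,ok=F), VALIDATE:-, TRANSFORM:-, EMIT:-] out:-; in:P1
Tick 2: [PARSE:P2(v=8,ok=F), VALIDATE:P1(v=6,ok=F), TRANSFORM:-, EMIT:-] out:-; in:P2
Tick 3: [PARSE:-, VALIDATE:P2(v=8,ok=F), TRANSFORM:P1(v=0,ok=F), EMIT:-] out:-; in:-
Tick 4: [PARSE:P3(v=13,ok=F), VALIDATE:-, TRANSFORM:P2(v=0,ok=F), EMIT:P1(v=0,ok=F)] out:-; in:P3
Tick 5: [PARSE:P4(v=7,ok=F), VALIDATE:P3(v=13,ok=T), TRANSFORM:-, EMIT:P2(v=0,ok=F)] out:P1(v=0); in:P4
Tick 6: [PARSE:P5(v=3,ok=F), VALIDATE:P4(v=7,ok=F), TRANSFORM:P3(v=65,ok=T), EMIT:-] out:P2(v=0); in:P5
Tick 7: [PARSE:P6(v=18,ok=F), VALIDATE:P5(v=3,ok=F), TRANSFORM:P4(v=0,ok=F), EMIT:P3(v=65,ok=T)] out:-; in:P6
Tick 8: [PARSE:-, VALIDATE:P6(v=18,ok=T), TRANSFORM:P5(v=0,ok=F), EMIT:P4(v=0,ok=F)] out:P3(v=65); in:-
At end of tick 8: ['-', 'P6', 'P5', 'P4']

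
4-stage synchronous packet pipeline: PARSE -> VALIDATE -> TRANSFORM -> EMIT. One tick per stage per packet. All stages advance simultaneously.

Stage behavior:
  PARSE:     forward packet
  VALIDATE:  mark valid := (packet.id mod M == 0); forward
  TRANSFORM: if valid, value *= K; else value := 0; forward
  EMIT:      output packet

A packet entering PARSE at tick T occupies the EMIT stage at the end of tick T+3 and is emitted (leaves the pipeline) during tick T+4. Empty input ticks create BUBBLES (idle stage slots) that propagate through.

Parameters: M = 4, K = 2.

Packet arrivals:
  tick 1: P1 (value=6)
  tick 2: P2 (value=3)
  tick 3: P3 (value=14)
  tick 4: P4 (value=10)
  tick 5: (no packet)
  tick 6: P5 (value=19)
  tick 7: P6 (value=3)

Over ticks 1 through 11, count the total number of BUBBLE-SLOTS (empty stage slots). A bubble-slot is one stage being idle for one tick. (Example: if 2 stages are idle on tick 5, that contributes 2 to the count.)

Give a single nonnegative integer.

Answer: 20

Derivation:
Tick 1: [PARSE:P1(v=6,ok=F), VALIDATE:-, TRANSFORM:-, EMIT:-] out:-; bubbles=3
Tick 2: [PARSE:P2(v=3,ok=F), VALIDATE:P1(v=6,ok=F), TRANSFORM:-, EMIT:-] out:-; bubbles=2
Tick 3: [PARSE:P3(v=14,ok=F), VALIDATE:P2(v=3,ok=F), TRANSFORM:P1(v=0,ok=F), EMIT:-] out:-; bubbles=1
Tick 4: [PARSE:P4(v=10,ok=F), VALIDATE:P3(v=14,ok=F), TRANSFORM:P2(v=0,ok=F), EMIT:P1(v=0,ok=F)] out:-; bubbles=0
Tick 5: [PARSE:-, VALIDATE:P4(v=10,ok=T), TRANSFORM:P3(v=0,ok=F), EMIT:P2(v=0,ok=F)] out:P1(v=0); bubbles=1
Tick 6: [PARSE:P5(v=19,ok=F), VALIDATE:-, TRANSFORM:P4(v=20,ok=T), EMIT:P3(v=0,ok=F)] out:P2(v=0); bubbles=1
Tick 7: [PARSE:P6(v=3,ok=F), VALIDATE:P5(v=19,ok=F), TRANSFORM:-, EMIT:P4(v=20,ok=T)] out:P3(v=0); bubbles=1
Tick 8: [PARSE:-, VALIDATE:P6(v=3,ok=F), TRANSFORM:P5(v=0,ok=F), EMIT:-] out:P4(v=20); bubbles=2
Tick 9: [PARSE:-, VALIDATE:-, TRANSFORM:P6(v=0,ok=F), EMIT:P5(v=0,ok=F)] out:-; bubbles=2
Tick 10: [PARSE:-, VALIDATE:-, TRANSFORM:-, EMIT:P6(v=0,ok=F)] out:P5(v=0); bubbles=3
Tick 11: [PARSE:-, VALIDATE:-, TRANSFORM:-, EMIT:-] out:P6(v=0); bubbles=4
Total bubble-slots: 20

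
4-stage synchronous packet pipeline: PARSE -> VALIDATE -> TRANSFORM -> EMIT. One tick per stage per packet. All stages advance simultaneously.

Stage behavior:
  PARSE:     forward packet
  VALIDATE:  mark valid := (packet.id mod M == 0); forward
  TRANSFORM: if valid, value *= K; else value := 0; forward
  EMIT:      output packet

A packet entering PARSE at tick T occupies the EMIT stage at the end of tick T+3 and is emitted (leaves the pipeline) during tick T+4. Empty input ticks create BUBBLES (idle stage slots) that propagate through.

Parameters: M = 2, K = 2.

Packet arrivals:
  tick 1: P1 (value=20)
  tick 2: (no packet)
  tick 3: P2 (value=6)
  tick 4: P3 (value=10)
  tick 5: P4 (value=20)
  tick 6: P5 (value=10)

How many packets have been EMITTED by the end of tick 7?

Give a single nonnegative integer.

Tick 1: [PARSE:P1(v=20,ok=F), VALIDATE:-, TRANSFORM:-, EMIT:-] out:-; in:P1
Tick 2: [PARSE:-, VALIDATE:P1(v=20,ok=F), TRANSFORM:-, EMIT:-] out:-; in:-
Tick 3: [PARSE:P2(v=6,ok=F), VALIDATE:-, TRANSFORM:P1(v=0,ok=F), EMIT:-] out:-; in:P2
Tick 4: [PARSE:P3(v=10,ok=F), VALIDATE:P2(v=6,ok=T), TRANSFORM:-, EMIT:P1(v=0,ok=F)] out:-; in:P3
Tick 5: [PARSE:P4(v=20,ok=F), VALIDATE:P3(v=10,ok=F), TRANSFORM:P2(v=12,ok=T), EMIT:-] out:P1(v=0); in:P4
Tick 6: [PARSE:P5(v=10,ok=F), VALIDATE:P4(v=20,ok=T), TRANSFORM:P3(v=0,ok=F), EMIT:P2(v=12,ok=T)] out:-; in:P5
Tick 7: [PARSE:-, VALIDATE:P5(v=10,ok=F), TRANSFORM:P4(v=40,ok=T), EMIT:P3(v=0,ok=F)] out:P2(v=12); in:-
Emitted by tick 7: ['P1', 'P2']

Answer: 2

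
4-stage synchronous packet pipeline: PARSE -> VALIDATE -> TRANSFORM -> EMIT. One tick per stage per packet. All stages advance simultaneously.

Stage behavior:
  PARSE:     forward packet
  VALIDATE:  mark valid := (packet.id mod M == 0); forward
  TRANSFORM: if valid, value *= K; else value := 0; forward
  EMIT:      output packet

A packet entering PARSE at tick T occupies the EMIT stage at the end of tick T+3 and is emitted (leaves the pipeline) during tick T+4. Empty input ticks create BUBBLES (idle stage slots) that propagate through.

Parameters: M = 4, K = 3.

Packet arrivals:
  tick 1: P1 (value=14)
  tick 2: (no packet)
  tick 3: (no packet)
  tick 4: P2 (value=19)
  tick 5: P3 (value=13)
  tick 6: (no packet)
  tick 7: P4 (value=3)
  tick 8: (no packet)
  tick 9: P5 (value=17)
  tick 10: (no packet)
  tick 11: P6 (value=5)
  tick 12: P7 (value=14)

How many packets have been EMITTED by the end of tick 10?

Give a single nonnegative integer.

Answer: 3

Derivation:
Tick 1: [PARSE:P1(v=14,ok=F), VALIDATE:-, TRANSFORM:-, EMIT:-] out:-; in:P1
Tick 2: [PARSE:-, VALIDATE:P1(v=14,ok=F), TRANSFORM:-, EMIT:-] out:-; in:-
Tick 3: [PARSE:-, VALIDATE:-, TRANSFORM:P1(v=0,ok=F), EMIT:-] out:-; in:-
Tick 4: [PARSE:P2(v=19,ok=F), VALIDATE:-, TRANSFORM:-, EMIT:P1(v=0,ok=F)] out:-; in:P2
Tick 5: [PARSE:P3(v=13,ok=F), VALIDATE:P2(v=19,ok=F), TRANSFORM:-, EMIT:-] out:P1(v=0); in:P3
Tick 6: [PARSE:-, VALIDATE:P3(v=13,ok=F), TRANSFORM:P2(v=0,ok=F), EMIT:-] out:-; in:-
Tick 7: [PARSE:P4(v=3,ok=F), VALIDATE:-, TRANSFORM:P3(v=0,ok=F), EMIT:P2(v=0,ok=F)] out:-; in:P4
Tick 8: [PARSE:-, VALIDATE:P4(v=3,ok=T), TRANSFORM:-, EMIT:P3(v=0,ok=F)] out:P2(v=0); in:-
Tick 9: [PARSE:P5(v=17,ok=F), VALIDATE:-, TRANSFORM:P4(v=9,ok=T), EMIT:-] out:P3(v=0); in:P5
Tick 10: [PARSE:-, VALIDATE:P5(v=17,ok=F), TRANSFORM:-, EMIT:P4(v=9,ok=T)] out:-; in:-
Emitted by tick 10: ['P1', 'P2', 'P3']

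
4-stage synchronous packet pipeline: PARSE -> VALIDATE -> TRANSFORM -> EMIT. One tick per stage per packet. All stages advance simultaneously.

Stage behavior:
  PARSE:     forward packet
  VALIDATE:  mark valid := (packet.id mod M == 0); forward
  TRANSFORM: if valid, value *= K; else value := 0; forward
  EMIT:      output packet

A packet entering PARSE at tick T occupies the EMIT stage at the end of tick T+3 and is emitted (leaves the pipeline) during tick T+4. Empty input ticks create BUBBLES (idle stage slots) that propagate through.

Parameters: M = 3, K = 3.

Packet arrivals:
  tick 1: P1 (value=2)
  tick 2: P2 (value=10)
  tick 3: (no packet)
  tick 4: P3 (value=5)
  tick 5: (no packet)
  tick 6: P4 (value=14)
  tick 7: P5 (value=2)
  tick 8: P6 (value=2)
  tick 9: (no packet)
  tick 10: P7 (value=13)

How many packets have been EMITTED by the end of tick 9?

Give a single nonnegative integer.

Tick 1: [PARSE:P1(v=2,ok=F), VALIDATE:-, TRANSFORM:-, EMIT:-] out:-; in:P1
Tick 2: [PARSE:P2(v=10,ok=F), VALIDATE:P1(v=2,ok=F), TRANSFORM:-, EMIT:-] out:-; in:P2
Tick 3: [PARSE:-, VALIDATE:P2(v=10,ok=F), TRANSFORM:P1(v=0,ok=F), EMIT:-] out:-; in:-
Tick 4: [PARSE:P3(v=5,ok=F), VALIDATE:-, TRANSFORM:P2(v=0,ok=F), EMIT:P1(v=0,ok=F)] out:-; in:P3
Tick 5: [PARSE:-, VALIDATE:P3(v=5,ok=T), TRANSFORM:-, EMIT:P2(v=0,ok=F)] out:P1(v=0); in:-
Tick 6: [PARSE:P4(v=14,ok=F), VALIDATE:-, TRANSFORM:P3(v=15,ok=T), EMIT:-] out:P2(v=0); in:P4
Tick 7: [PARSE:P5(v=2,ok=F), VALIDATE:P4(v=14,ok=F), TRANSFORM:-, EMIT:P3(v=15,ok=T)] out:-; in:P5
Tick 8: [PARSE:P6(v=2,ok=F), VALIDATE:P5(v=2,ok=F), TRANSFORM:P4(v=0,ok=F), EMIT:-] out:P3(v=15); in:P6
Tick 9: [PARSE:-, VALIDATE:P6(v=2,ok=T), TRANSFORM:P5(v=0,ok=F), EMIT:P4(v=0,ok=F)] out:-; in:-
Emitted by tick 9: ['P1', 'P2', 'P3']

Answer: 3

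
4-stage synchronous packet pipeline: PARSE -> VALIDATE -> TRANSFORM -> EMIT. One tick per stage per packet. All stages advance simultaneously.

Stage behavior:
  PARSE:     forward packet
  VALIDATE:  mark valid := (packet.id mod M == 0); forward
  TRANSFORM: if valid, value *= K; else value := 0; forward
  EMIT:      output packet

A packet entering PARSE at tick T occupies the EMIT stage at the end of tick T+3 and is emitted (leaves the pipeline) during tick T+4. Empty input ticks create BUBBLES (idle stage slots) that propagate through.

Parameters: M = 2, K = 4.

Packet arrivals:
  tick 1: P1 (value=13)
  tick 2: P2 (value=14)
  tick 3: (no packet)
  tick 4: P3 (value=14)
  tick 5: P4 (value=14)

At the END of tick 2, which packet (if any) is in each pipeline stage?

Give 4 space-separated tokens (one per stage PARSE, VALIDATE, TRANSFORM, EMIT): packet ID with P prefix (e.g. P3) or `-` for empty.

Tick 1: [PARSE:P1(v=13,ok=F), VALIDATE:-, TRANSFORM:-, EMIT:-] out:-; in:P1
Tick 2: [PARSE:P2(v=14,ok=F), VALIDATE:P1(v=13,ok=F), TRANSFORM:-, EMIT:-] out:-; in:P2
At end of tick 2: ['P2', 'P1', '-', '-']

Answer: P2 P1 - -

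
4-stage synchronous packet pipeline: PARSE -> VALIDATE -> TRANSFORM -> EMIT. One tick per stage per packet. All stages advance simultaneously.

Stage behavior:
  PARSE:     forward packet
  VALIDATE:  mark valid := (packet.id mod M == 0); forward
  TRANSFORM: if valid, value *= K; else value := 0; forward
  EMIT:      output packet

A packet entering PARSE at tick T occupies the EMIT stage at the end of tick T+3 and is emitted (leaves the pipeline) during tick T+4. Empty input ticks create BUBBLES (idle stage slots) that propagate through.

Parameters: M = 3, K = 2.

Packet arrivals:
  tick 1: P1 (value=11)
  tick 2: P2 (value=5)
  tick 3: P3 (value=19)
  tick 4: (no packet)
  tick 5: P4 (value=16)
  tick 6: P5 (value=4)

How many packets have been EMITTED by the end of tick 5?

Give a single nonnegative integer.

Tick 1: [PARSE:P1(v=11,ok=F), VALIDATE:-, TRANSFORM:-, EMIT:-] out:-; in:P1
Tick 2: [PARSE:P2(v=5,ok=F), VALIDATE:P1(v=11,ok=F), TRANSFORM:-, EMIT:-] out:-; in:P2
Tick 3: [PARSE:P3(v=19,ok=F), VALIDATE:P2(v=5,ok=F), TRANSFORM:P1(v=0,ok=F), EMIT:-] out:-; in:P3
Tick 4: [PARSE:-, VALIDATE:P3(v=19,ok=T), TRANSFORM:P2(v=0,ok=F), EMIT:P1(v=0,ok=F)] out:-; in:-
Tick 5: [PARSE:P4(v=16,ok=F), VALIDATE:-, TRANSFORM:P3(v=38,ok=T), EMIT:P2(v=0,ok=F)] out:P1(v=0); in:P4
Emitted by tick 5: ['P1']

Answer: 1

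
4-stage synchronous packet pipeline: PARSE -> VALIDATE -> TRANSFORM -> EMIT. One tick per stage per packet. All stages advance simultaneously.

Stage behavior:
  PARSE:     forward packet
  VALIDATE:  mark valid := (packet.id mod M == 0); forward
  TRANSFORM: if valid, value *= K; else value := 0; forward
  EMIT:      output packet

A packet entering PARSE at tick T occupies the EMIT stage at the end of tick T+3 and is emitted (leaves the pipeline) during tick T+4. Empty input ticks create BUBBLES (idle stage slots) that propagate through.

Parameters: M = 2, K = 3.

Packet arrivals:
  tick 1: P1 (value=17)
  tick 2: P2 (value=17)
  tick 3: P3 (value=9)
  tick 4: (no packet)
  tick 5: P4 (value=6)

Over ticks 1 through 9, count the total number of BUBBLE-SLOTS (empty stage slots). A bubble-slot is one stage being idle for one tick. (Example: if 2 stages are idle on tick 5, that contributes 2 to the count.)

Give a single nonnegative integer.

Tick 1: [PARSE:P1(v=17,ok=F), VALIDATE:-, TRANSFORM:-, EMIT:-] out:-; bubbles=3
Tick 2: [PARSE:P2(v=17,ok=F), VALIDATE:P1(v=17,ok=F), TRANSFORM:-, EMIT:-] out:-; bubbles=2
Tick 3: [PARSE:P3(v=9,ok=F), VALIDATE:P2(v=17,ok=T), TRANSFORM:P1(v=0,ok=F), EMIT:-] out:-; bubbles=1
Tick 4: [PARSE:-, VALIDATE:P3(v=9,ok=F), TRANSFORM:P2(v=51,ok=T), EMIT:P1(v=0,ok=F)] out:-; bubbles=1
Tick 5: [PARSE:P4(v=6,ok=F), VALIDATE:-, TRANSFORM:P3(v=0,ok=F), EMIT:P2(v=51,ok=T)] out:P1(v=0); bubbles=1
Tick 6: [PARSE:-, VALIDATE:P4(v=6,ok=T), TRANSFORM:-, EMIT:P3(v=0,ok=F)] out:P2(v=51); bubbles=2
Tick 7: [PARSE:-, VALIDATE:-, TRANSFORM:P4(v=18,ok=T), EMIT:-] out:P3(v=0); bubbles=3
Tick 8: [PARSE:-, VALIDATE:-, TRANSFORM:-, EMIT:P4(v=18,ok=T)] out:-; bubbles=3
Tick 9: [PARSE:-, VALIDATE:-, TRANSFORM:-, EMIT:-] out:P4(v=18); bubbles=4
Total bubble-slots: 20

Answer: 20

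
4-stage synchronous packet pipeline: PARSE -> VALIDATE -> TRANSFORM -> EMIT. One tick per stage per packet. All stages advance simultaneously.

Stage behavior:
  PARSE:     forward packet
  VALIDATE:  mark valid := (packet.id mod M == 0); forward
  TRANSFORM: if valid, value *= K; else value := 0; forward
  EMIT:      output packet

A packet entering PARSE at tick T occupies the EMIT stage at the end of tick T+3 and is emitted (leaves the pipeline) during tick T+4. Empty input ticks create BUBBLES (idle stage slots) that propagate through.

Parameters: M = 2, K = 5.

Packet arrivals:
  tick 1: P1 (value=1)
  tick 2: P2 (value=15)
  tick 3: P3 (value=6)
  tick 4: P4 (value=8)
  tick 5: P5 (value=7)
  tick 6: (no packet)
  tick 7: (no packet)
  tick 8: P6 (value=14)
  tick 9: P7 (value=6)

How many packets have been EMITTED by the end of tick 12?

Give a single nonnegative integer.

Answer: 6

Derivation:
Tick 1: [PARSE:P1(v=1,ok=F), VALIDATE:-, TRANSFORM:-, EMIT:-] out:-; in:P1
Tick 2: [PARSE:P2(v=15,ok=F), VALIDATE:P1(v=1,ok=F), TRANSFORM:-, EMIT:-] out:-; in:P2
Tick 3: [PARSE:P3(v=6,ok=F), VALIDATE:P2(v=15,ok=T), TRANSFORM:P1(v=0,ok=F), EMIT:-] out:-; in:P3
Tick 4: [PARSE:P4(v=8,ok=F), VALIDATE:P3(v=6,ok=F), TRANSFORM:P2(v=75,ok=T), EMIT:P1(v=0,ok=F)] out:-; in:P4
Tick 5: [PARSE:P5(v=7,ok=F), VALIDATE:P4(v=8,ok=T), TRANSFORM:P3(v=0,ok=F), EMIT:P2(v=75,ok=T)] out:P1(v=0); in:P5
Tick 6: [PARSE:-, VALIDATE:P5(v=7,ok=F), TRANSFORM:P4(v=40,ok=T), EMIT:P3(v=0,ok=F)] out:P2(v=75); in:-
Tick 7: [PARSE:-, VALIDATE:-, TRANSFORM:P5(v=0,ok=F), EMIT:P4(v=40,ok=T)] out:P3(v=0); in:-
Tick 8: [PARSE:P6(v=14,ok=F), VALIDATE:-, TRANSFORM:-, EMIT:P5(v=0,ok=F)] out:P4(v=40); in:P6
Tick 9: [PARSE:P7(v=6,ok=F), VALIDATE:P6(v=14,ok=T), TRANSFORM:-, EMIT:-] out:P5(v=0); in:P7
Tick 10: [PARSE:-, VALIDATE:P7(v=6,ok=F), TRANSFORM:P6(v=70,ok=T), EMIT:-] out:-; in:-
Tick 11: [PARSE:-, VALIDATE:-, TRANSFORM:P7(v=0,ok=F), EMIT:P6(v=70,ok=T)] out:-; in:-
Tick 12: [PARSE:-, VALIDATE:-, TRANSFORM:-, EMIT:P7(v=0,ok=F)] out:P6(v=70); in:-
Emitted by tick 12: ['P1', 'P2', 'P3', 'P4', 'P5', 'P6']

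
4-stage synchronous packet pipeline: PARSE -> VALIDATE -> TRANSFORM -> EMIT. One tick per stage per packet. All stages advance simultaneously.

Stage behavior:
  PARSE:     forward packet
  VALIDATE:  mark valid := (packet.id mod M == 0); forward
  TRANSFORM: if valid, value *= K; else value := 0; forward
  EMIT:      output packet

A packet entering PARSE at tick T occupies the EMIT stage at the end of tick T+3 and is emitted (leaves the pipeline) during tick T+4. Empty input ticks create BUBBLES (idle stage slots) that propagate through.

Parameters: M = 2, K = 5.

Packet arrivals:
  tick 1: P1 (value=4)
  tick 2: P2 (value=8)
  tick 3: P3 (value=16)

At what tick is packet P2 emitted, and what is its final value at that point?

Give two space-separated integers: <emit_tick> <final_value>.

Answer: 6 40

Derivation:
Tick 1: [PARSE:P1(v=4,ok=F), VALIDATE:-, TRANSFORM:-, EMIT:-] out:-; in:P1
Tick 2: [PARSE:P2(v=8,ok=F), VALIDATE:P1(v=4,ok=F), TRANSFORM:-, EMIT:-] out:-; in:P2
Tick 3: [PARSE:P3(v=16,ok=F), VALIDATE:P2(v=8,ok=T), TRANSFORM:P1(v=0,ok=F), EMIT:-] out:-; in:P3
Tick 4: [PARSE:-, VALIDATE:P3(v=16,ok=F), TRANSFORM:P2(v=40,ok=T), EMIT:P1(v=0,ok=F)] out:-; in:-
Tick 5: [PARSE:-, VALIDATE:-, TRANSFORM:P3(v=0,ok=F), EMIT:P2(v=40,ok=T)] out:P1(v=0); in:-
Tick 6: [PARSE:-, VALIDATE:-, TRANSFORM:-, EMIT:P3(v=0,ok=F)] out:P2(v=40); in:-
Tick 7: [PARSE:-, VALIDATE:-, TRANSFORM:-, EMIT:-] out:P3(v=0); in:-
P2: arrives tick 2, valid=True (id=2, id%2=0), emit tick 6, final value 40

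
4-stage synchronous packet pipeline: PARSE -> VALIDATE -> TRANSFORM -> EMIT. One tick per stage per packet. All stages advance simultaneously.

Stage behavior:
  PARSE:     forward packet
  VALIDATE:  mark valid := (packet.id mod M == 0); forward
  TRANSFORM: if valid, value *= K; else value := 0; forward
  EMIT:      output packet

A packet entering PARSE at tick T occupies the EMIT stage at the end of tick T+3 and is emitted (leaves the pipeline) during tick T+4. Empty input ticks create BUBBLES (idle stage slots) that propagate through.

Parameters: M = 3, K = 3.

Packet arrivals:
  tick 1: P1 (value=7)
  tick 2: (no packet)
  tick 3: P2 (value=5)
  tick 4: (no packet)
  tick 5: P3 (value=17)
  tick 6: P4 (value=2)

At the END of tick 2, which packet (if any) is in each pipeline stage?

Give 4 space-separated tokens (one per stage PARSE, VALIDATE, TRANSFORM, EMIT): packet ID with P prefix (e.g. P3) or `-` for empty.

Answer: - P1 - -

Derivation:
Tick 1: [PARSE:P1(v=7,ok=F), VALIDATE:-, TRANSFORM:-, EMIT:-] out:-; in:P1
Tick 2: [PARSE:-, VALIDATE:P1(v=7,ok=F), TRANSFORM:-, EMIT:-] out:-; in:-
At end of tick 2: ['-', 'P1', '-', '-']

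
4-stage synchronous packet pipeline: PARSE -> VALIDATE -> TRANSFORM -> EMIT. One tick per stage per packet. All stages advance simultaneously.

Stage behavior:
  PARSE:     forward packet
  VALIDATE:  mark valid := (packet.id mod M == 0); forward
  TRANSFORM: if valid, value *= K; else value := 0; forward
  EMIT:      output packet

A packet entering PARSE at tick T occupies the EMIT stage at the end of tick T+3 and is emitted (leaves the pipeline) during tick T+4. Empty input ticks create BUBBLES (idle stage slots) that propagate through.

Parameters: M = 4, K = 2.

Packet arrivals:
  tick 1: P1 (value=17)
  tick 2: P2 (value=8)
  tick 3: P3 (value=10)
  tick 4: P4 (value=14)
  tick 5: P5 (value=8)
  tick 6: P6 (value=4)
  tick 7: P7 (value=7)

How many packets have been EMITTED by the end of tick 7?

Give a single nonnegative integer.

Answer: 3

Derivation:
Tick 1: [PARSE:P1(v=17,ok=F), VALIDATE:-, TRANSFORM:-, EMIT:-] out:-; in:P1
Tick 2: [PARSE:P2(v=8,ok=F), VALIDATE:P1(v=17,ok=F), TRANSFORM:-, EMIT:-] out:-; in:P2
Tick 3: [PARSE:P3(v=10,ok=F), VALIDATE:P2(v=8,ok=F), TRANSFORM:P1(v=0,ok=F), EMIT:-] out:-; in:P3
Tick 4: [PARSE:P4(v=14,ok=F), VALIDATE:P3(v=10,ok=F), TRANSFORM:P2(v=0,ok=F), EMIT:P1(v=0,ok=F)] out:-; in:P4
Tick 5: [PARSE:P5(v=8,ok=F), VALIDATE:P4(v=14,ok=T), TRANSFORM:P3(v=0,ok=F), EMIT:P2(v=0,ok=F)] out:P1(v=0); in:P5
Tick 6: [PARSE:P6(v=4,ok=F), VALIDATE:P5(v=8,ok=F), TRANSFORM:P4(v=28,ok=T), EMIT:P3(v=0,ok=F)] out:P2(v=0); in:P6
Tick 7: [PARSE:P7(v=7,ok=F), VALIDATE:P6(v=4,ok=F), TRANSFORM:P5(v=0,ok=F), EMIT:P4(v=28,ok=T)] out:P3(v=0); in:P7
Emitted by tick 7: ['P1', 'P2', 'P3']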